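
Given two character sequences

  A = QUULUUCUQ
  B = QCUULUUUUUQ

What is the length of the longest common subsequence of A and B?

Let dp[i][j] be the LCS length of the first i characters of A and the first j characters of B. dp[i][j] = dp[i-1][j-1]+1 when the i-th and j-th characters match, else max(dp[i-1][j], dp[i][j-1]).
    ·  Q  C  U  U  L  U  U  U  U  U  Q
 ·  0  0  0  0  0  0  0  0  0  0  0  0
 Q  0  1  1  1  1  1  1  1  1  1  1  1
 U  0  1  1  2  2  2  2  2  2  2  2  2
 U  0  1  1  2  3  3  3  3  3  3  3  3
 L  0  1  1  2  3  4  4  4  4  4  4  4
 U  0  1  1  2  3  4  5  5  5  5  5  5
 U  0  1  1  2  3  4  5  6  6  6  6  6
 C  0  1  2  2  3  4  5  6  6  6  6  6
 U  0  1  2  3  3  4  5  6  7  7  7  7
 Q  0  1  2  3  3  4  5  6  7  7  7  8
dp[9][11] = 8. One LCS (by backtracking along matches): QUULUUUQ.

8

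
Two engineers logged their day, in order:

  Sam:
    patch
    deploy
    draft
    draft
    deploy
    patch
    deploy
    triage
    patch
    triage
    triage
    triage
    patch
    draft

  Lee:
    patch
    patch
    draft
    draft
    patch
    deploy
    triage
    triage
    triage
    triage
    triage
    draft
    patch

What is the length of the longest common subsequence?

10

Pick patch [1,2], draft [3,3], draft [4,4], patch [6,5], deploy [7,6], triage [8,8], triage [10,9], triage [11,10], triage [12,11], patch [13,13]; all 10 tasks appear in both, in order. The LCS DP gives dp[14][13] = 10, so this is optimal.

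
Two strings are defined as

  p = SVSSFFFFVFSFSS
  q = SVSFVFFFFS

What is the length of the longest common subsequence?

Let dp[i][j] be the LCS length of the first i characters of p and the first j characters of q. dp[i][j] = dp[i-1][j-1]+1 when the i-th and j-th characters match, else max(dp[i-1][j], dp[i][j-1]).
    ·  S  V  S  F  V  F  F  F  F  S
 ·  0  0  0  0  0  0  0  0  0  0  0
 S  0  1  1  1  1  1  1  1  1  1  1
 V  0  1  2  2  2  2  2  2  2  2  2
 S  0  1  2  3  3  3  3  3  3  3  3
 S  0  1  2  3  3  3  3  3  3  3  4
 F  0  1  2  3  4  4  4  4  4  4  4
 F  0  1  2  3  4  4  5  5  5  5  5
 F  0  1  2  3  4  4  5  6  6  6  6
 F  0  1  2  3  4  4  5  6  7  7  7
 V  0  1  2  3  4  5  5  6  7  7  7
 F  0  1  2  3  4  5  6  6  7  8  8
 S  0  1  2  3  4  5  6  6  7  8  9
 F  0  1  2  3  4  5  6  7  7  8  9
 S  0  1  2  3  4  5  6  7  7  8  9
 S  0  1  2  3  4  5  6  7  7  8  9
dp[14][10] = 9. One LCS (by backtracking along matches): SVSFFFFFS.

9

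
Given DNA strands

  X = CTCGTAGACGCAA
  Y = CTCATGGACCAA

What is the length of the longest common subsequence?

10

Pick C at X[1]=Y[1] → T at X[2]=Y[2] → C at X[3]=Y[3] → G at X[4]=Y[6] → G at X[7]=Y[7] → A at X[8]=Y[8] → C at X[9]=Y[9] → C at X[11]=Y[10] → A at X[12]=Y[11] → A at X[13]=Y[12]; all 10 bases appear in both, in order. dp[13][12] = 10 confirms this is the maximum.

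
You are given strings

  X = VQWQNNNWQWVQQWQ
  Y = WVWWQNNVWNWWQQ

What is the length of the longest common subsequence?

10

Taking V (X #1, Y #2), W (X #3, Y #4), Q (X #4, Y #5), N (X #5, Y #6), N (X #6, Y #7), N (X #7, Y #10), W (X #8, Y #11), W (X #10, Y #12), Q (X #13, Y #13), Q (X #15, Y #14) gives a common subsequence of length 10. Since dp[15][14] = 10, nothing longer is possible.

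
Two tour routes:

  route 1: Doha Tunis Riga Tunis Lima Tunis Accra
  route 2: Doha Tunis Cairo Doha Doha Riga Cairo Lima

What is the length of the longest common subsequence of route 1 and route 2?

Taking Doha at route 1[1]=route 2[1], Tunis at route 1[2]=route 2[2], Riga at route 1[3]=route 2[6], Lima at route 1[5]=route 2[8] gives a common subsequence of length 4. dp[7][8] = 4 confirms this is the maximum.

4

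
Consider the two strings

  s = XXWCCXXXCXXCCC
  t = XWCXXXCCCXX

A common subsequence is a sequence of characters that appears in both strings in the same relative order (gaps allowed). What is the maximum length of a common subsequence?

9

Taking X (s #2, t #1) → W (s #3, t #2) → C (s #5, t #3) → X (s #6, t #4) → X (s #7, t #5) → X (s #8, t #6) → C (s #9, t #9) → X (s #10, t #10) → X (s #11, t #11) gives a common subsequence of length 9. dp[14][11] = 9 confirms this is the maximum.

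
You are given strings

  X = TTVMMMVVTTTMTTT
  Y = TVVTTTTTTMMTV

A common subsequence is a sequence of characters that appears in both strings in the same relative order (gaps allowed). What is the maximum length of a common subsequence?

Pick T at X[2]=Y[1]; then V at X[3]=Y[2]; then V at X[7]=Y[3]; then T at X[9]=Y[5]; then T at X[10]=Y[6]; then T at X[11]=Y[7]; then T at X[13]=Y[8]; then T at X[14]=Y[9]; then T at X[15]=Y[12]; all 9 characters appear in both, in order. Since dp[15][13] = 9, nothing longer is possible.

9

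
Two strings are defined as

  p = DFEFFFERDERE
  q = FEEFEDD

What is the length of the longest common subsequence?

Let dp[i][j] be the LCS length of the first i characters of p and the first j characters of q. dp[i][j] = dp[i-1][j-1]+1 when the i-th and j-th characters match, else max(dp[i-1][j], dp[i][j-1]).
    ·  F  E  E  F  E  D  D
 ·  0  0  0  0  0  0  0  0
 D  0  0  0  0  0  0  1  1
 F  0  1  1  1  1  1  1  1
 E  0  1  2  2  2  2  2  2
 F  0  1  2  2  3  3  3  3
 F  0  1  2  2  3  3  3  3
 F  0  1  2  2  3  3  3  3
 E  0  1  2  3  3  4  4  4
 R  0  1  2  3  3  4  4  4
 D  0  1  2  3  3  4  5  5
 E  0  1  2  3  3  4  5  5
 R  0  1  2  3  3  4  5  5
 E  0  1  2  3  3  4  5  5
dp[12][7] = 5. One LCS (by backtracking along matches): FEFED.

5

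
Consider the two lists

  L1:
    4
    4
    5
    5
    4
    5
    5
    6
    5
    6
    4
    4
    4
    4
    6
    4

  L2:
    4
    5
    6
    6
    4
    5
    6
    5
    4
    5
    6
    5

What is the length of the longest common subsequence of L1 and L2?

One common subsequence of length 8: 4 [1,1]; then 4 [2,5]; then 5 [3,6]; then 5 [4,8]; then 4 [5,9]; then 5 [7,10]; then 6 [8,11]; then 5 [9,12], and the DP table's final entry dp[16][12] is also 8, so no common subsequence is longer.

8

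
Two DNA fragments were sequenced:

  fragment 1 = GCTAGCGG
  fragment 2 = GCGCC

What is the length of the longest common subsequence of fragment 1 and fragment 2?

4

One common subsequence of length 4: G (fragment 1 #1, fragment 2 #1) → C (fragment 1 #2, fragment 2 #2) → G (fragment 1 #5, fragment 2 #3) → C (fragment 1 #6, fragment 2 #5). The LCS DP gives dp[8][5] = 4, so this is optimal.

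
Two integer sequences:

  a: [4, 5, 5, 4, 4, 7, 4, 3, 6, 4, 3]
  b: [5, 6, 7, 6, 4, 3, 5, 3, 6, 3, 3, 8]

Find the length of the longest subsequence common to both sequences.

Match 5 at a[2]=b[1], 7 at a[6]=b[3], 4 at a[7]=b[5], 3 at a[8]=b[8], 6 at a[9]=b[9], 3 at a[11]=b[11] — 6 values in the same relative order in both. Since dp[11][12] = 6, nothing longer is possible.

6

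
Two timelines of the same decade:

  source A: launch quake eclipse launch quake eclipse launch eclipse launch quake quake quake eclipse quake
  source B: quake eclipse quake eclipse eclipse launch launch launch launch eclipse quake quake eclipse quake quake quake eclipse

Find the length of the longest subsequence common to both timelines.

Match quake (source A #2, source B #1); then eclipse (source A #3, source B #2); then quake (source A #5, source B #3); then eclipse (source A #6, source B #5); then launch (source A #7, source B #9); then eclipse (source A #8, source B #13); then quake (source A #10, source B #14); then quake (source A #11, source B #15); then quake (source A #12, source B #16); then eclipse (source A #13, source B #17) — 10 events in the same relative order in both, and the DP table's final entry dp[14][17] is also 10, so no common subsequence is longer.

10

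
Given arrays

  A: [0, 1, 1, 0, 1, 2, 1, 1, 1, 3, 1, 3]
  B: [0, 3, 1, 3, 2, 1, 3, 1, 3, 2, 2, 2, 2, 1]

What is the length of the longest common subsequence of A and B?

Taking 0 (A #1, B #1); then 1 (A #2, B #3); then 2 (A #6, B #5); then 1 (A #7, B #6); then 1 (A #9, B #8); then 3 (A #10, B #9); then 1 (A #11, B #14) gives a common subsequence of length 7. dp[12][14] = 7 confirms this is the maximum.

7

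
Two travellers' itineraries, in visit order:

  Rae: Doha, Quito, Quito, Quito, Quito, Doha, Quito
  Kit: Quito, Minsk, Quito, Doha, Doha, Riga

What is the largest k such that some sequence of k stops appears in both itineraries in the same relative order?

Match Quito at Rae[2]=Kit[1] → Quito at Rae[3]=Kit[3] → Doha at Rae[6]=Kit[5] — 3 stops in the same relative order in both. The LCS DP gives dp[7][6] = 3, so this is optimal.

3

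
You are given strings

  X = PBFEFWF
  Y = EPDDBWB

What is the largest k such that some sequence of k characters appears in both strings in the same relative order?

One common subsequence of length 3: P (X #1, Y #2), B (X #2, Y #5), W (X #6, Y #6). The LCS DP gives dp[7][7] = 3, so this is optimal.

3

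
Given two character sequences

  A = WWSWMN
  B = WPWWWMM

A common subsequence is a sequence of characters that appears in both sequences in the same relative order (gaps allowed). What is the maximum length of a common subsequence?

4

Let dp[i][j] be the LCS length of the first i characters of A and the first j characters of B. dp[i][j] = dp[i-1][j-1]+1 when the i-th and j-th characters match, else max(dp[i-1][j], dp[i][j-1]).
    ·  W  P  W  W  W  M  M
 ·  0  0  0  0  0  0  0  0
 W  0  1  1  1  1  1  1  1
 W  0  1  1  2  2  2  2  2
 S  0  1  1  2  2  2  2  2
 W  0  1  1  2  3  3  3  3
 M  0  1  1  2  3  3  4  4
 N  0  1  1  2  3  3  4  4
dp[6][7] = 4. One LCS (by backtracking along matches): WWWM.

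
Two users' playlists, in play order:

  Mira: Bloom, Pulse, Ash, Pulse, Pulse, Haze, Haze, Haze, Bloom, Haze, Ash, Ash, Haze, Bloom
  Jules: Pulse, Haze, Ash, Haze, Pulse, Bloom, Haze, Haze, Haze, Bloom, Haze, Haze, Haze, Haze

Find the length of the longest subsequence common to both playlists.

9

Pick Pulse [2,1] → Ash [3,3] → Pulse [4,5] → Haze [6,7] → Haze [7,8] → Haze [8,9] → Bloom [9,10] → Haze [10,13] → Haze [13,14]; all 9 songs appear in both, in order, and the DP table's final entry dp[14][14] is also 9, so no common subsequence is longer.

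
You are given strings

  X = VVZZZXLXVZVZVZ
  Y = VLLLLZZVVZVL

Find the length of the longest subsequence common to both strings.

Pick V at X[1]=Y[1], Z at X[4]=Y[6], Z at X[5]=Y[7], V at X[9]=Y[8], V at X[11]=Y[9], Z at X[12]=Y[10], V at X[13]=Y[11]; all 7 characters appear in both, in order. The LCS DP gives dp[14][12] = 7, so this is optimal.

7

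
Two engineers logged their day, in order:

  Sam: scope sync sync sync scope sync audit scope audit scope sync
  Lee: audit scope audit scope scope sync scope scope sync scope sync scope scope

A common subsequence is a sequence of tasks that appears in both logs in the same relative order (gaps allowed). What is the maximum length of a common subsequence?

7

Pick scope (Sam #1, Lee #5); then sync (Sam #2, Lee #6); then sync (Sam #4, Lee #9); then scope (Sam #5, Lee #10); then sync (Sam #6, Lee #11); then scope (Sam #8, Lee #12); then scope (Sam #10, Lee #13); all 7 tasks appear in both, in order. Since dp[11][13] = 7, nothing longer is possible.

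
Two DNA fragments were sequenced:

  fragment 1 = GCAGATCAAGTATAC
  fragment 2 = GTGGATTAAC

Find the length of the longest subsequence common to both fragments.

Match G at fragment 1[1]=fragment 2[3] → G at fragment 1[4]=fragment 2[4] → A at fragment 1[5]=fragment 2[5] → T at fragment 1[6]=fragment 2[6] → T at fragment 1[11]=fragment 2[7] → A at fragment 1[12]=fragment 2[8] → A at fragment 1[14]=fragment 2[9] → C at fragment 1[15]=fragment 2[10] — 8 bases in the same relative order in both, and the DP table's final entry dp[15][10] is also 8, so no common subsequence is longer.

8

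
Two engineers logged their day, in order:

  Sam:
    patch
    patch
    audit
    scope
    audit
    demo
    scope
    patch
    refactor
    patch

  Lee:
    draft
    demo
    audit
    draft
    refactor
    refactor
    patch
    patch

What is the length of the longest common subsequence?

3

Match audit (Sam #3, Lee #3), then patch (Sam #8, Lee #7), then patch (Sam #10, Lee #8) — 3 tasks in the same relative order in both. The LCS DP gives dp[10][8] = 3, so this is optimal.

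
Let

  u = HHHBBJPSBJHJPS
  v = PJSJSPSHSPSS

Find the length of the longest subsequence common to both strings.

6

Pick J (u #6, v #4) → P (u #7, v #6) → S (u #8, v #7) → H (u #11, v #8) → P (u #13, v #10) → S (u #14, v #12); all 6 characters appear in both, in order. Since dp[14][12] = 6, nothing longer is possible.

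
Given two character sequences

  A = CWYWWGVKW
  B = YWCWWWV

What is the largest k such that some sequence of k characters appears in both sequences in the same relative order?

5

Let dp[i][j] be the LCS length of the first i characters of A and the first j characters of B. dp[i][j] = dp[i-1][j-1]+1 when the i-th and j-th characters match, else max(dp[i-1][j], dp[i][j-1]).
    ·  Y  W  C  W  W  W  V
 ·  0  0  0  0  0  0  0  0
 C  0  0  0  1  1  1  1  1
 W  0  0  1  1  2  2  2  2
 Y  0  1  1  1  2  2  2  2
 W  0  1  2  2  2  3  3  3
 W  0  1  2  2  3  3  4  4
 G  0  1  2  2  3  3  4  4
 V  0  1  2  2  3  3  4  5
 K  0  1  2  2  3  3  4  5
 W  0  1  2  2  3  4  4  5
dp[9][7] = 5. One LCS (by backtracking along matches): CWWWV.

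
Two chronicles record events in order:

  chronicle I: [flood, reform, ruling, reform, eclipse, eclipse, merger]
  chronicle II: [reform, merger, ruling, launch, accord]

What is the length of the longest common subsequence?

2

Taking reform (chronicle I #2, chronicle II #1), then ruling (chronicle I #3, chronicle II #3) gives a common subsequence of length 2. Since dp[7][5] = 2, nothing longer is possible.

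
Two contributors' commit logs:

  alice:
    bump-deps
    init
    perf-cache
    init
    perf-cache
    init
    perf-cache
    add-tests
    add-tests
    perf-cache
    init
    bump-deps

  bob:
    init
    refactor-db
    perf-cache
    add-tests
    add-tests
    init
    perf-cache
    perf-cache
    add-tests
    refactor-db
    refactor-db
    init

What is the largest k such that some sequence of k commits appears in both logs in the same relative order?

7

Pick init [2,1], perf-cache [3,3], init [4,6], perf-cache [5,7], perf-cache [7,8], add-tests [8,9], init [11,12]; all 7 commits appear in both, in order. The LCS DP gives dp[12][12] = 7, so this is optimal.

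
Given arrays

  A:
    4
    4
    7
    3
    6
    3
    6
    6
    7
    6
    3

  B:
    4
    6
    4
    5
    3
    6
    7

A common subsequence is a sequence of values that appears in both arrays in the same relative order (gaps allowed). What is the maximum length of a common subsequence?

Let dp[i][j] be the LCS length of the first i values of A and the first j values of B. dp[i][j] = dp[i-1][j-1]+1 when the i-th and j-th values match, else max(dp[i-1][j], dp[i][j-1]).
    ·  4  6  4  5  3  6  7
 ·  0  0  0  0  0  0  0  0
 4  0  1  1  1  1  1  1  1
 4  0  1  1  2  2  2  2  2
 7  0  1  1  2  2  2  2  3
 3  0  1  1  2  2  3  3  3
 6  0  1  2  2  2  3  4  4
 3  0  1  2  2  2  3  4  4
 6  0  1  2  2  2  3  4  4
 6  0  1  2  2  2  3  4  4
 7  0  1  2  2  2  3  4  5
 6  0  1  2  2  2  3  4  5
 3  0  1  2  2  2  3  4  5
dp[11][7] = 5. One LCS (by backtracking along matches): 4, 4, 3, 6, 7.

5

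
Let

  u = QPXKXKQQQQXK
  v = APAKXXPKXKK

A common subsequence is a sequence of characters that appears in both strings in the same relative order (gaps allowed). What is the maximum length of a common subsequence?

6

One common subsequence of length 6: P (u #2, v #2), X (u #3, v #6), K (u #4, v #8), X (u #5, v #9), K (u #6, v #10), K (u #12, v #11), and the DP table's final entry dp[12][11] is also 6, so no common subsequence is longer.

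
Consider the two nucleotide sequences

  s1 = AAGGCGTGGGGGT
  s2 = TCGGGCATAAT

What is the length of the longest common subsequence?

5

Let dp[i][j] be the LCS length of the first i bases of s1 and the first j bases of s2. dp[i][j] = dp[i-1][j-1]+1 when the i-th and j-th bases match, else max(dp[i-1][j], dp[i][j-1]).
    ·  T  C  G  G  G  C  A  T  A  A  T
 ·  0  0  0  0  0  0  0  0  0  0  0  0
 A  0  0  0  0  0  0  0  1  1  1  1  1
 A  0  0  0  0  0  0  0  1  1  2  2  2
 G  0  0  0  1  1  1  1  1  1  2  2  2
 G  0  0  0  1  2  2  2  2  2  2  2  2
 C  0  0  1  1  2  2  3  3  3  3  3  3
 G  0  0  1  2  2  3  3  3  3  3  3  3
 T  0  1  1  2  2  3  3  3  4  4  4  4
 G  0  1  1  2  3  3  3  3  4  4  4  4
 G  0  1  1  2  3  4  4  4  4  4  4  4
 G  0  1  1  2  3  4  4  4  4  4  4  4
 G  0  1  1  2  3  4  4  4  4  4  4  4
 G  0  1  1  2  3  4  4  4  4  4  4  4
 T  0  1  1  2  3  4  4  4  5  5  5  5
dp[13][11] = 5. One LCS (by backtracking along matches): GGCTT.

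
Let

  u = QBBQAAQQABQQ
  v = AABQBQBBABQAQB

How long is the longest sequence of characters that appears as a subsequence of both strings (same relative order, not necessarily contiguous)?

Taking A [5,1] → A [6,2] → Q [7,4] → Q [8,6] → A [9,9] → B [10,10] → Q [11,11] → Q [12,13] gives a common subsequence of length 8. dp[12][14] = 8 confirms this is the maximum.

8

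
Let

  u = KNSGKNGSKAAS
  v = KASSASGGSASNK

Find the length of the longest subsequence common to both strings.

7

Match K (u #1, v #1), S (u #3, v #6), G (u #4, v #7), G (u #7, v #8), S (u #8, v #9), A (u #11, v #10), S (u #12, v #11) — 7 characters in the same relative order in both, and the DP table's final entry dp[12][13] is also 7, so no common subsequence is longer.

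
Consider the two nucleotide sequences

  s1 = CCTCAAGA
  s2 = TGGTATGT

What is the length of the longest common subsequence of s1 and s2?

Match T [3,4], A [5,5], G [7,7] — 3 bases in the same relative order in both. The LCS DP gives dp[8][8] = 3, so this is optimal.

3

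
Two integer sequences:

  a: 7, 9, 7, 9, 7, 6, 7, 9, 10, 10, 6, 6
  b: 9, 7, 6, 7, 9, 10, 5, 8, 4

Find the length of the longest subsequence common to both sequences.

6

Pick 9 at a[4]=b[1]; then 7 at a[5]=b[2]; then 6 at a[6]=b[3]; then 7 at a[7]=b[4]; then 9 at a[8]=b[5]; then 10 at a[9]=b[6]; all 6 values appear in both, in order. dp[12][9] = 6 confirms this is the maximum.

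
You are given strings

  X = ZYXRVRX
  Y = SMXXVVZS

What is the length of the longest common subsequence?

Let dp[i][j] be the LCS length of the first i characters of X and the first j characters of Y. dp[i][j] = dp[i-1][j-1]+1 when the i-th and j-th characters match, else max(dp[i-1][j], dp[i][j-1]).
    ·  S  M  X  X  V  V  Z  S
 ·  0  0  0  0  0  0  0  0  0
 Z  0  0  0  0  0  0  0  1  1
 Y  0  0  0  0  0  0  0  1  1
 X  0  0  0  1  1  1  1  1  1
 R  0  0  0  1  1  1  1  1  1
 V  0  0  0  1  1  2  2  2  2
 R  0  0  0  1  1  2  2  2  2
 X  0  0  0  1  2  2  2  2  2
dp[7][8] = 2. One LCS (by backtracking along matches): XV.

2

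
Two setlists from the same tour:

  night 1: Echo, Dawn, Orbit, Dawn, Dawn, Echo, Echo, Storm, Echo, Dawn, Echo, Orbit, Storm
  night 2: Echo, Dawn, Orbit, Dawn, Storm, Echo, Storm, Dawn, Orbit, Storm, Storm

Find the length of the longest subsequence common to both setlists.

9

One common subsequence of length 9: Echo (night 1 #1, night 2 #1) → Dawn (night 1 #2, night 2 #2) → Orbit (night 1 #3, night 2 #3) → Dawn (night 1 #4, night 2 #4) → Echo (night 1 #7, night 2 #6) → Storm (night 1 #8, night 2 #7) → Dawn (night 1 #10, night 2 #8) → Orbit (night 1 #12, night 2 #9) → Storm (night 1 #13, night 2 #11). The LCS DP gives dp[13][11] = 9, so this is optimal.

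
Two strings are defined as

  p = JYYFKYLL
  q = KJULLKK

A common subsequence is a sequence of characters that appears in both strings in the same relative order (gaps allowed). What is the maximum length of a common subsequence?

3

Pick J (p #1, q #2), then L (p #7, q #4), then L (p #8, q #5); all 3 characters appear in both, in order, and the DP table's final entry dp[8][7] is also 3, so no common subsequence is longer.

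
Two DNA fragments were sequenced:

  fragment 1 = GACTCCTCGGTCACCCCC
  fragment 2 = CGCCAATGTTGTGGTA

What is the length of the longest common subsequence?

One common subsequence of length 8: G at fragment 1[1]=fragment 2[2], A at fragment 1[2]=fragment 2[6], T at fragment 1[4]=fragment 2[10], T at fragment 1[7]=fragment 2[12], G at fragment 1[9]=fragment 2[13], G at fragment 1[10]=fragment 2[14], T at fragment 1[11]=fragment 2[15], A at fragment 1[13]=fragment 2[16], and the DP table's final entry dp[18][16] is also 8, so no common subsequence is longer.

8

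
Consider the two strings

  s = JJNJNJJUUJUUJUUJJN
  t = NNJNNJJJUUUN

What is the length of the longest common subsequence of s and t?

One common subsequence of length 10: J [2,3] → N [3,4] → N [5,5] → J [6,6] → J [7,7] → J [10,8] → U [12,9] → U [14,10] → U [15,11] → N [18,12]. The LCS DP gives dp[18][12] = 10, so this is optimal.

10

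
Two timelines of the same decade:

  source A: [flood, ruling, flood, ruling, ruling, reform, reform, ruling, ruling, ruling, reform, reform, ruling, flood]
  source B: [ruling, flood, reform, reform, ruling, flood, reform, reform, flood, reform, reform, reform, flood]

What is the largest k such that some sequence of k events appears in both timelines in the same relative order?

8

Taking flood [1,2] → ruling [2,5] → flood [3,6] → reform [6,8] → reform [7,10] → reform [11,11] → reform [12,12] → flood [14,13] gives a common subsequence of length 8, and the DP table's final entry dp[14][13] is also 8, so no common subsequence is longer.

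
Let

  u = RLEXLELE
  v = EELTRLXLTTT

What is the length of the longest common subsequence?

Let dp[i][j] be the LCS length of the first i characters of u and the first j characters of v. dp[i][j] = dp[i-1][j-1]+1 when the i-th and j-th characters match, else max(dp[i-1][j], dp[i][j-1]).
    ·  E  E  L  T  R  L  X  L  T  T  T
 ·  0  0  0  0  0  0  0  0  0  0  0  0
 R  0  0  0  0  0  1  1  1  1  1  1  1
 L  0  0  0  1  1  1  2  2  2  2  2  2
 E  0  1  1  1  1  1  2  2  2  2  2  2
 X  0  1  1  1  1  1  2  3  3  3  3  3
 L  0  1  1  2  2  2  2  3  4  4  4  4
 E  0  1  2  2  2  2  2  3  4  4  4  4
 L  0  1  2  3  3  3  3  3  4  4  4  4
 E  0  1  2  3  3  3  3  3  4  4  4  4
dp[8][11] = 4. One LCS (by backtracking along matches): RLXL.

4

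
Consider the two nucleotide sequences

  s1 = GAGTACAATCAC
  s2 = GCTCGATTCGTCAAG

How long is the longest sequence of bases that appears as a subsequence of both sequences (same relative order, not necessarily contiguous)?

7

Taking G [1,5], A [2,6], G [3,10], T [4,11], C [6,12], A [7,13], A [8,14] gives a common subsequence of length 7, and the DP table's final entry dp[12][15] is also 7, so no common subsequence is longer.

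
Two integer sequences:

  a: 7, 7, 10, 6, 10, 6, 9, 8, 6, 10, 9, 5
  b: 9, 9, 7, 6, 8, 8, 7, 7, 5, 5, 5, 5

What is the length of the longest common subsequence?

Taking 7 (a #2, b #3), then 6 (a #4, b #4), then 8 (a #8, b #6), then 5 (a #12, b #12) gives a common subsequence of length 4. Since dp[12][12] = 4, nothing longer is possible.

4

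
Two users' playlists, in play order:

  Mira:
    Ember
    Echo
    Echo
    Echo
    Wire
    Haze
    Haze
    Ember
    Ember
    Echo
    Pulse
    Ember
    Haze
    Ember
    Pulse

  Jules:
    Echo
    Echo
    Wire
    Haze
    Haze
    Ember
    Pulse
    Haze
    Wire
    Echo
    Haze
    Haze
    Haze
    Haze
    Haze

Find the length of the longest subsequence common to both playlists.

8

Match Echo [3,1], Echo [4,2], Wire [5,3], Haze [6,4], Haze [7,5], Ember [8,6], Echo [10,10], Haze [13,15] — 8 songs in the same relative order in both. Since dp[15][15] = 8, nothing longer is possible.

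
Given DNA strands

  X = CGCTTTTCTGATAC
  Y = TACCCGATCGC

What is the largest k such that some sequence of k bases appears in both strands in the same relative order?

Taking C [1,3], then C [3,4], then C [8,5], then G [10,6], then A [11,7], then T [12,8], then C [14,11] gives a common subsequence of length 7. Since dp[14][11] = 7, nothing longer is possible.

7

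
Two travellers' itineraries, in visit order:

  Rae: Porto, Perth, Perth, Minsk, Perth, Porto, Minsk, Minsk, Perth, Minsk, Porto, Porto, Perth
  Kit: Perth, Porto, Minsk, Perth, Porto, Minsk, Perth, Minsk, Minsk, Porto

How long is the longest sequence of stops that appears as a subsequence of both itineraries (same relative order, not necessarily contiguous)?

One common subsequence of length 8: Porto at Rae[1]=Kit[2], Minsk at Rae[4]=Kit[3], Perth at Rae[5]=Kit[4], Porto at Rae[6]=Kit[5], Minsk at Rae[7]=Kit[6], Minsk at Rae[8]=Kit[8], Minsk at Rae[10]=Kit[9], Porto at Rae[12]=Kit[10]. Since dp[13][10] = 8, nothing longer is possible.

8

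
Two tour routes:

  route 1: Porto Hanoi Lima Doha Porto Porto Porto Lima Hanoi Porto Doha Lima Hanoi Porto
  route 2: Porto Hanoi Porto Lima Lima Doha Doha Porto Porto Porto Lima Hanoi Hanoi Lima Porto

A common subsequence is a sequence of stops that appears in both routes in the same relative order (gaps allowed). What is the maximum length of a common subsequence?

11

Pick Porto [1,1] → Hanoi [2,2] → Lima [3,5] → Doha [4,7] → Porto [5,8] → Porto [6,9] → Porto [7,10] → Lima [8,11] → Hanoi [9,13] → Lima [12,14] → Porto [14,15]; all 11 stops appear in both, in order. The LCS DP gives dp[14][15] = 11, so this is optimal.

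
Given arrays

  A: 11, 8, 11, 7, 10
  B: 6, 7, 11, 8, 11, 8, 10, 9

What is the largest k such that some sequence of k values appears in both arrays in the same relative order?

4

Pick 11 at A[1]=B[3] → 8 at A[2]=B[4] → 11 at A[3]=B[5] → 10 at A[5]=B[7]; all 4 values appear in both, in order. Since dp[5][8] = 4, nothing longer is possible.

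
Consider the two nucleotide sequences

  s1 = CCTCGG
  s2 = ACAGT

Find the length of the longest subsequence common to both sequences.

Let dp[i][j] be the LCS length of the first i bases of s1 and the first j bases of s2. dp[i][j] = dp[i-1][j-1]+1 when the i-th and j-th bases match, else max(dp[i-1][j], dp[i][j-1]).
    ·  A  C  A  G  T
 ·  0  0  0  0  0  0
 C  0  0  1  1  1  1
 C  0  0  1  1  1  1
 T  0  0  1  1  1  2
 C  0  0  1  1  1  2
 G  0  0  1  1  2  2
 G  0  0  1  1  2  2
dp[6][5] = 2. One LCS (by backtracking along matches): CT.

2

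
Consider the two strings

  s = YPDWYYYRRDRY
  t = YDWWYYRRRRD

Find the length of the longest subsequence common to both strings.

One common subsequence of length 8: Y at s[1]=t[1]; then D at s[3]=t[2]; then W at s[4]=t[4]; then Y at s[5]=t[5]; then Y at s[6]=t[6]; then R at s[8]=t[9]; then R at s[9]=t[10]; then D at s[10]=t[11]. Since dp[12][11] = 8, nothing longer is possible.

8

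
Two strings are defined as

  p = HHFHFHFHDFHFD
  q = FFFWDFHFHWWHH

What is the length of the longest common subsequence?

7

Pick F [3,1], F [5,2], F [7,3], D [9,5], F [10,6], H [11,7], F [12,8]; all 7 characters appear in both, in order. dp[13][13] = 7 confirms this is the maximum.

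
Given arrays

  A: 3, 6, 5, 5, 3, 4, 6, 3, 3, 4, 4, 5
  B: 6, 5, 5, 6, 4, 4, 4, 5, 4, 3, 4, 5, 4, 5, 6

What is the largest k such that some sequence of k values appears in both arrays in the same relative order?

8

Taking 6 at A[2]=B[1], 5 at A[3]=B[3], 5 at A[4]=B[8], 4 at A[6]=B[9], 3 at A[9]=B[10], 4 at A[10]=B[11], 4 at A[11]=B[13], 5 at A[12]=B[14] gives a common subsequence of length 8. Since dp[12][15] = 8, nothing longer is possible.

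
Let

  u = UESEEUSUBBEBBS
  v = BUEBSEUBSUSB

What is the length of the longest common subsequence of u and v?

Match U [1,2]; then E [2,3]; then S [3,5]; then E [5,6]; then U [6,7]; then S [7,9]; then U [8,10]; then B [13,12] — 8 characters in the same relative order in both, and the DP table's final entry dp[14][12] is also 8, so no common subsequence is longer.

8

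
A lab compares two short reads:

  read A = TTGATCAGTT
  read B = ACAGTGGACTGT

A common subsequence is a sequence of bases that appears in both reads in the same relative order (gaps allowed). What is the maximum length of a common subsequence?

One common subsequence of length 6: T (read A #1, read B #5); then G (read A #3, read B #7); then A (read A #4, read B #8); then T (read A #5, read B #10); then G (read A #8, read B #11); then T (read A #10, read B #12). dp[10][12] = 6 confirms this is the maximum.

6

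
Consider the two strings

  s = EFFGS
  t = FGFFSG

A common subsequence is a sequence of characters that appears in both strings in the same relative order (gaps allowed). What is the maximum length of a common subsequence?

3

Taking F [2,3]; then F [3,4]; then G [4,6] gives a common subsequence of length 3, and the DP table's final entry dp[5][6] is also 3, so no common subsequence is longer.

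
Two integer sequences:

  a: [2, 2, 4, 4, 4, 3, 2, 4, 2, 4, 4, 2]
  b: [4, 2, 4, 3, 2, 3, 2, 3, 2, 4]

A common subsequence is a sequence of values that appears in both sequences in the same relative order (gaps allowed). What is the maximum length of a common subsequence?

6

Let dp[i][j] be the LCS length of the first i values of a and the first j values of b. dp[i][j] = dp[i-1][j-1]+1 when the i-th and j-th values match, else max(dp[i-1][j], dp[i][j-1]).
    ·  4  2  4  3  2  3  2  3  2  4
 ·  0  0  0  0  0  0  0  0  0  0  0
 2  0  0  1  1  1  1  1  1  1  1  1
 2  0  0  1  1  1  2  2  2  2  2  2
 4  0  1  1  2  2  2  2  2  2  2  3
 4  0  1  1  2  2  2  2  2  2  2  3
 4  0  1  1  2  2  2  2  2  2  2  3
 3  0  1  1  2  3  3  3  3  3  3  3
 2  0  1  2  2  3  4  4  4  4  4  4
 4  0  1  2  3  3  4  4  4  4  4  5
 2  0  1  2  3  3  4  4  5  5  5  5
 4  0  1  2  3  3  4  4  5  5  5  6
 4  0  1  2  3  3  4  4  5  5  5  6
 2  0  1  2  3  3  4  4  5  5  6  6
dp[12][10] = 6. One LCS (by backtracking along matches): 2, 2, 3, 2, 2, 4.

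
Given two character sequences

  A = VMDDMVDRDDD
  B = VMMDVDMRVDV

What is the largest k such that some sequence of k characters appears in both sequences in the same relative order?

Taking V at A[1]=B[1], then M at A[2]=B[3], then D at A[3]=B[4], then D at A[4]=B[6], then M at A[5]=B[7], then V at A[6]=B[9], then D at A[7]=B[10] gives a common subsequence of length 7. The LCS DP gives dp[11][11] = 7, so this is optimal.

7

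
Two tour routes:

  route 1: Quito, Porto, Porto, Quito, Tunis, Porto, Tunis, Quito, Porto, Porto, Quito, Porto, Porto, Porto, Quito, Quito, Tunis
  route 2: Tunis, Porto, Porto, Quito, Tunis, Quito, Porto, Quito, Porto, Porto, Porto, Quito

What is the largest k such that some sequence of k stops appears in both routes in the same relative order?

11

Pick Porto at route 1[2]=route 2[2] → Porto at route 1[3]=route 2[3] → Quito at route 1[4]=route 2[4] → Tunis at route 1[7]=route 2[5] → Quito at route 1[8]=route 2[6] → Porto at route 1[10]=route 2[7] → Quito at route 1[11]=route 2[8] → Porto at route 1[12]=route 2[9] → Porto at route 1[13]=route 2[10] → Porto at route 1[14]=route 2[11] → Quito at route 1[16]=route 2[12]; all 11 stops appear in both, in order. Since dp[17][12] = 11, nothing longer is possible.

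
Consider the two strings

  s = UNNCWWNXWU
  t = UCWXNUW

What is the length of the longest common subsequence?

5

Let dp[i][j] be the LCS length of the first i characters of s and the first j characters of t. dp[i][j] = dp[i-1][j-1]+1 when the i-th and j-th characters match, else max(dp[i-1][j], dp[i][j-1]).
    ·  U  C  W  X  N  U  W
 ·  0  0  0  0  0  0  0  0
 U  0  1  1  1  1  1  1  1
 N  0  1  1  1  1  2  2  2
 N  0  1  1  1  1  2  2  2
 C  0  1  2  2  2  2  2  2
 W  0  1  2  3  3  3  3  3
 W  0  1  2  3  3  3  3  4
 N  0  1  2  3  3  4  4  4
 X  0  1  2  3  4  4  4  4
 W  0  1  2  3  4  4  4  5
 U  0  1  2  3  4  4  5  5
dp[10][7] = 5. One LCS (by backtracking along matches): UCWNW.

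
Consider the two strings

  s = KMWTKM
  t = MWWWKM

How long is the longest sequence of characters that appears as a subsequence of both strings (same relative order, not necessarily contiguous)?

Taking M [2,1] → W [3,4] → K [5,5] → M [6,6] gives a common subsequence of length 4. Since dp[6][6] = 4, nothing longer is possible.

4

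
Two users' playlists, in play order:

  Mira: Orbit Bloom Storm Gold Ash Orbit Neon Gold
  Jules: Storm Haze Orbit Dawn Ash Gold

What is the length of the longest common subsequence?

3

One common subsequence of length 3: Orbit (Mira #1, Jules #3), then Ash (Mira #5, Jules #5), then Gold (Mira #8, Jules #6). Since dp[8][6] = 3, nothing longer is possible.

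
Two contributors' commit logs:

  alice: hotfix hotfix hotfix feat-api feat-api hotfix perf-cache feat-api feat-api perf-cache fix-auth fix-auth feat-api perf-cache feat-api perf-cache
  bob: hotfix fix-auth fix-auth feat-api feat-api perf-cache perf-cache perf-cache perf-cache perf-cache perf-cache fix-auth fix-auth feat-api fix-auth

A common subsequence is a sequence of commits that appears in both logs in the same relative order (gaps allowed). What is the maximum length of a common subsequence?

8

Match hotfix at alice[1]=bob[1]; then feat-api at alice[4]=bob[4]; then feat-api at alice[5]=bob[5]; then perf-cache at alice[7]=bob[10]; then perf-cache at alice[10]=bob[11]; then fix-auth at alice[11]=bob[12]; then fix-auth at alice[12]=bob[13]; then feat-api at alice[13]=bob[14] — 8 commits in the same relative order in both, and the DP table's final entry dp[16][15] is also 8, so no common subsequence is longer.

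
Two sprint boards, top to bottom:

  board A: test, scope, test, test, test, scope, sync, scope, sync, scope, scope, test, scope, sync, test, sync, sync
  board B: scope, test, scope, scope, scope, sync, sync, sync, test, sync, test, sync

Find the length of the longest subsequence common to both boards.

9

Taking test [1,2], scope [2,4], scope [6,5], sync [7,7], sync [9,8], test [12,9], sync [14,10], test [15,11], sync [17,12] gives a common subsequence of length 9. dp[17][12] = 9 confirms this is the maximum.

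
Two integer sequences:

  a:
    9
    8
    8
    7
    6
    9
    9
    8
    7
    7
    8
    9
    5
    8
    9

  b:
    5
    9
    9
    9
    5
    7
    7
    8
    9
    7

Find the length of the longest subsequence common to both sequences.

One common subsequence of length 7: 9 at a[1]=b[2], then 9 at a[6]=b[3], then 9 at a[7]=b[4], then 7 at a[9]=b[6], then 7 at a[10]=b[7], then 8 at a[11]=b[8], then 9 at a[12]=b[9]. Since dp[15][10] = 7, nothing longer is possible.

7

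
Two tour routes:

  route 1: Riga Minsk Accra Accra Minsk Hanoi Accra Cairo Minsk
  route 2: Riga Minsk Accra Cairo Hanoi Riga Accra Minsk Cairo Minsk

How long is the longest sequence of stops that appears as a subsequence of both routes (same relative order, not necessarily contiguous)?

One common subsequence of length 7: Riga (route 1 #1, route 2 #1), then Minsk (route 1 #2, route 2 #2), then Accra (route 1 #3, route 2 #3), then Accra (route 1 #4, route 2 #7), then Minsk (route 1 #5, route 2 #8), then Cairo (route 1 #8, route 2 #9), then Minsk (route 1 #9, route 2 #10). The LCS DP gives dp[9][10] = 7, so this is optimal.

7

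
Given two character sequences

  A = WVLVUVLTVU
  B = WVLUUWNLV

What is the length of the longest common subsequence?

6

Taking W [1,1], then V [2,2], then L [3,3], then U [5,5], then L [7,8], then V [9,9] gives a common subsequence of length 6. dp[10][9] = 6 confirms this is the maximum.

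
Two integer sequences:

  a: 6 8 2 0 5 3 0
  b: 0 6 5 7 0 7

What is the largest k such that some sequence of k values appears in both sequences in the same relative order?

3

Match 6 [1,2]; then 5 [5,3]; then 0 [7,5] — 3 values in the same relative order in both. The LCS DP gives dp[7][6] = 3, so this is optimal.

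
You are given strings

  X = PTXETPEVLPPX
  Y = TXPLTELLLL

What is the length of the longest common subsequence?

Let dp[i][j] be the LCS length of the first i characters of X and the first j characters of Y. dp[i][j] = dp[i-1][j-1]+1 when the i-th and j-th characters match, else max(dp[i-1][j], dp[i][j-1]).
    ·  T  X  P  L  T  E  L  L  L  L
 ·  0  0  0  0  0  0  0  0  0  0  0
 P  0  0  0  1  1  1  1  1  1  1  1
 T  0  1  1  1  1  2  2  2  2  2  2
 X  0  1  2  2  2  2  2  2  2  2  2
 E  0  1  2  2  2  2  3  3  3  3  3
 T  0  1  2  2  2  3  3  3  3  3  3
 P  0  1  2  3  3  3  3  3  3  3  3
 E  0  1  2  3  3  3  4  4  4  4  4
 V  0  1  2  3  3  3  4  4  4  4  4
 L  0  1  2  3  4  4  4  5  5  5  5
 P  0  1  2  3  4  4  4  5  5  5  5
 P  0  1  2  3  4  4  4  5  5  5  5
 X  0  1  2  3  4  4  4  5  5  5  5
dp[12][10] = 5. One LCS (by backtracking along matches): TXTEL.

5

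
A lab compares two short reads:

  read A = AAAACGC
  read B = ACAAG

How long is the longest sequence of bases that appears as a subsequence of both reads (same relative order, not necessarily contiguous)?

Pick A (read A #1, read B #1) → A (read A #3, read B #3) → A (read A #4, read B #4) → G (read A #6, read B #5); all 4 bases appear in both, in order, and the DP table's final entry dp[7][5] is also 4, so no common subsequence is longer.

4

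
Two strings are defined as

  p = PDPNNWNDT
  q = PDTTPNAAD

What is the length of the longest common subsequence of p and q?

5

Taking P at p[1]=q[1], D at p[2]=q[2], P at p[3]=q[5], N at p[4]=q[6], D at p[8]=q[9] gives a common subsequence of length 5. The LCS DP gives dp[9][9] = 5, so this is optimal.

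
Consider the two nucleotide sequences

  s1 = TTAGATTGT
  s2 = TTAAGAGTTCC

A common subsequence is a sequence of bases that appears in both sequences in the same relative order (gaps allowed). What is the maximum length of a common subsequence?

7

One common subsequence of length 7: T (s1 #1, s2 #1), then T (s1 #2, s2 #2), then A (s1 #3, s2 #4), then G (s1 #4, s2 #5), then A (s1 #5, s2 #6), then T (s1 #6, s2 #8), then T (s1 #7, s2 #9). Since dp[9][11] = 7, nothing longer is possible.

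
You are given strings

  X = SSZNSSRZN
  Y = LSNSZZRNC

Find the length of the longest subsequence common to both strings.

5

Let dp[i][j] be the LCS length of the first i characters of X and the first j characters of Y. dp[i][j] = dp[i-1][j-1]+1 when the i-th and j-th characters match, else max(dp[i-1][j], dp[i][j-1]).
    ·  L  S  N  S  Z  Z  R  N  C
 ·  0  0  0  0  0  0  0  0  0  0
 S  0  0  1  1  1  1  1  1  1  1
 S  0  0  1  1  2  2  2  2  2  2
 Z  0  0  1  1  2  3  3  3  3  3
 N  0  0  1  2  2  3  3  3  4  4
 S  0  0  1  2  3  3  3  3  4  4
 S  0  0  1  2  3  3  3  3  4  4
 R  0  0  1  2  3  3  3  4  4  4
 Z  0  0  1  2  3  4  4  4  4  4
 N  0  0  1  2  3  4  4  4  5  5
dp[9][9] = 5. One LCS (by backtracking along matches): SSZRN.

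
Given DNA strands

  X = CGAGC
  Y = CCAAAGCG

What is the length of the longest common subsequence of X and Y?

4

Pick C (X #1, Y #2) → A (X #3, Y #5) → G (X #4, Y #6) → C (X #5, Y #7); all 4 bases appear in both, in order, and the DP table's final entry dp[5][8] is also 4, so no common subsequence is longer.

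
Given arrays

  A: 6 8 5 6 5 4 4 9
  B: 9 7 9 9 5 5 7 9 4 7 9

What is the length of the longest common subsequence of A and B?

Taking 5 at A[3]=B[5], then 5 at A[5]=B[6], then 4 at A[6]=B[9], then 9 at A[8]=B[11] gives a common subsequence of length 4. The LCS DP gives dp[8][11] = 4, so this is optimal.

4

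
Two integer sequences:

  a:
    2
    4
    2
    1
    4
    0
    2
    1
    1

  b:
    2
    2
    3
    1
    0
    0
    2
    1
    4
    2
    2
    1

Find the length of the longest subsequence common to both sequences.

Let dp[i][j] be the LCS length of the first i values of a and the first j values of b. dp[i][j] = dp[i-1][j-1]+1 when the i-th and j-th values match, else max(dp[i-1][j], dp[i][j-1]).
    ·  2  2  3  1  0  0  2  1  4  2  2  1
 ·  0  0  0  0  0  0  0  0  0  0  0  0  0
 2  0  1  1  1  1  1  1  1  1  1  1  1  1
 4  0  1  1  1  1  1  1  1  1  2  2  2  2
 2  0  1  2  2  2  2  2  2  2  2  3  3  3
 1  0  1  2  2  3  3  3  3  3  3  3  3  4
 4  0  1  2  2  3  3  3  3  3  4  4  4  4
 0  0  1  2  2  3  4  4  4  4  4  4  4  4
 2  0  1  2  2  3  4  4  5  5  5  5  5  5
 1  0  1  2  2  3  4  4  5  6  6  6  6  6
 1  0  1  2  2  3  4  4  5  6  6  6  6  7
dp[9][12] = 7. One LCS (by backtracking along matches): 2, 2, 1, 0, 2, 1, 1.

7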